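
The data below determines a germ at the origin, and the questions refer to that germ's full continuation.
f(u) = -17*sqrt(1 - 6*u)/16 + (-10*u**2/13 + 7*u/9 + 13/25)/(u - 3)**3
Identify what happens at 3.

The point is a pole of order 3.

The denominator factor u - 3 vanishes at 3 and appears to the power 3; the numerator there equals -3968/975, nonzero, and no other factor vanishes.
The branch terms are analytic at this point.
Hence a pole whose order is the multiplicity, 3.


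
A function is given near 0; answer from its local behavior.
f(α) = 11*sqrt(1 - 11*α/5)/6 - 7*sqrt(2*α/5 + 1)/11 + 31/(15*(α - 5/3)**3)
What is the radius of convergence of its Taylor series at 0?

Denominator factor (α - 5/3)^3: pole of order 3 at 5/3, modulus 5/3.
Branch term (11/6)*sqrt(1 - α/(5/11)): its argument vanishes at α = 5/11, a square-root branch point, modulus 5/11.
Branch term (-7/11)*sqrt(1 - α/(-5/2)): its argument vanishes at α = -5/2, a square-root branch point, modulus 5/2.
The radius of convergence is the smallest modulus among the singular points: 5/11.

The radius of convergence is 5/11.


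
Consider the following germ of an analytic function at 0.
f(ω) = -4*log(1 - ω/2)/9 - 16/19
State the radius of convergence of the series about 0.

The radius of convergence is 2.

Branch term (-4/9)*log(1 - ω/(2)): its argument vanishes at ω = 2, a logarithmic branch point, modulus 2.
The radius of convergence is the smallest modulus among the singular points: 2.


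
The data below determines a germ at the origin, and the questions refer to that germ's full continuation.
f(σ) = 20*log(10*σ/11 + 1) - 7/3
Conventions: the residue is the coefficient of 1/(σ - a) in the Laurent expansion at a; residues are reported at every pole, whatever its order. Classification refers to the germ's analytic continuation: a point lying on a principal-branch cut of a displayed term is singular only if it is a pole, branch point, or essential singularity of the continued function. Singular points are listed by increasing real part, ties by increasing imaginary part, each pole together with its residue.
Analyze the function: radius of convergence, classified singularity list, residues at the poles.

Radius of convergence at 0: 11/10.
At -11/10: a logarithmic branch point.

Branch term (20)*log(1 - σ/(-11/10)): its argument vanishes at σ = -11/10, a logarithmic branch point, modulus 11/10.
The radius of convergence is the smallest modulus among the singular points: 11/10.


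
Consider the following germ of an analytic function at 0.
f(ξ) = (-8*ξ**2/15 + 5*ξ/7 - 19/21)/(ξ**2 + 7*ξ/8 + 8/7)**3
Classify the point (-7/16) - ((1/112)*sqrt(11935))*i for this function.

The denominator factor ξ**2 + 7*ξ/8 + 8/7 vanishes at (-7/16) - ((1/112)*sqrt(11935))*i and appears to the power 3; the numerator there equals (-341/420) - ((31/2940)*sqrt(11935))*i, nonzero, and no other factor vanishes.
Hence a pole whose order is the multiplicity, 3.

The point is a pole of order 3.


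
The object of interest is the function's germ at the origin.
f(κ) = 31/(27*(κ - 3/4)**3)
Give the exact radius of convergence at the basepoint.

The radius of convergence is 3/4.

Denominator factor (κ - 3/4)^3: pole of order 3 at 3/4, modulus 3/4.
The radius of convergence is the smallest modulus among the singular points: 3/4.


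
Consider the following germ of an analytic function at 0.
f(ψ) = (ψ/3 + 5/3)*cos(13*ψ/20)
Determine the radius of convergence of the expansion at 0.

The radius of convergence is infinite.

The factor cos(13*ψ/20) is entire and contributes no finite singular point.
The polynomial part has no poles.
No finite singular points: the Taylor series at 0 converges everywhere.


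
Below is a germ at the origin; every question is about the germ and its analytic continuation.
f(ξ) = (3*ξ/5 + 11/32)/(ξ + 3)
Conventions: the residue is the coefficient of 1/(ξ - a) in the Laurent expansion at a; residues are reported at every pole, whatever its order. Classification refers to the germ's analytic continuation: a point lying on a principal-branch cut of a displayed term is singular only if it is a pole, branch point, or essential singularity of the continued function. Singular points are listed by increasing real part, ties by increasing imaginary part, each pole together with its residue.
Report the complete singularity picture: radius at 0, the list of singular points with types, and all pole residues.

Denominator factor (ξ + 3): pole of order 1 at -3, modulus 3.
The radius of convergence is the smallest modulus among the singular points: 3.
At the order-1 pole -3 set g(ξ) = (ξ - (-3))*f(ξ) = 3*ξ/5 + 11/32.
Simple pole: residue = g(a) at a = -3, which is -233/160.

Radius of convergence at 0: 3.
At -3: a pole of order 1; residue -233/160.


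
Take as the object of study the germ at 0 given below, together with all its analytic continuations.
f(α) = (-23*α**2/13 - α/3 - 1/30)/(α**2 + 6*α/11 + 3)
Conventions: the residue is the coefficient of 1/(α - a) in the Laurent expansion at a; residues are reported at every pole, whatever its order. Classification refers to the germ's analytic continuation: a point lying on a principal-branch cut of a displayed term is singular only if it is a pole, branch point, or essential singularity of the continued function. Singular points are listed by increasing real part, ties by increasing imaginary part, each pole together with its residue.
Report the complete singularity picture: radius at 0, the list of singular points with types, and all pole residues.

Denominator factor (α**2 + 6*α/11 + 3): discriminant -1416/121, complex-conjugate roots (-3/11) + ((1/11)*sqrt(354))*i and (-3/11) - ((1/11)*sqrt(354))*i; poles of order 1, moduli sqrt(3) and sqrt(3).
The radius of convergence is the smallest modulus among the singular points: sqrt(3).
The factor α**2 + 6*α/11 + 3 splits as (α - a)(α - a') with a = (-3/11) - ((1/11)*sqrt(354))*i, a' = (-3/11) + ((1/11)*sqrt(354))*i. At the order-1 pole a set g(α) = (α - a)*f(α) = [-23*α**2/13 - α/3 - 1/30] / (α - a').
Simple pole: residue = g(a) at a = (-3/11) - ((1/11)*sqrt(354))*i, which is (271/858) + ((240767/3037320)*sqrt(354))*i.
The factor α**2 + 6*α/11 + 3 splits as (α - a)(α - a') with a = (-3/11) + ((1/11)*sqrt(354))*i, a' = (-3/11) - ((1/11)*sqrt(354))*i. At the order-1 pole a set g(α) = (α - a)*f(α) = [-23*α**2/13 - α/3 - 1/30] / (α - a').
Simple pole: residue = g(a) at a = (-3/11) + ((1/11)*sqrt(354))*i, which is (271/858) - ((240767/3037320)*sqrt(354))*i.
List the singular points by increasing real part (a conjugate pair: the negative imaginary part first).

Radius of convergence at 0: sqrt(3).
At (-3/11) - ((1/11)*sqrt(354))*i: a pole of order 1; residue (271/858) + ((240767/3037320)*sqrt(354))*i.
At (-3/11) + ((1/11)*sqrt(354))*i: a pole of order 1; residue (271/858) - ((240767/3037320)*sqrt(354))*i.


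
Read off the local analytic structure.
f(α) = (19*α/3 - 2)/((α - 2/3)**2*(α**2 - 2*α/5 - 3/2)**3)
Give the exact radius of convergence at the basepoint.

Denominator factor (α - 2/3)^2: pole of order 2 at 2/3, modulus 2/3.
Denominator factor (α**2 - 2*α/5 - 3/2)^3: discriminant 154/25, real irrational roots 1/5 + (1/10)*sqrt(154) and 1/5 - (1/10)*sqrt(154); poles of order 3, moduli 1/5 + (1/10)*sqrt(154) and -1/5 + (1/10)*sqrt(154).
The radius of convergence is the smallest modulus among the singular points: 2/3.

The radius of convergence is 2/3.


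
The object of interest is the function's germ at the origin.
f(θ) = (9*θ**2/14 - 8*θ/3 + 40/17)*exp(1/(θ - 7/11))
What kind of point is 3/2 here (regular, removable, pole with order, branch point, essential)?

There is no denominator, hence no pole anywhere.
The essential point of exp(1/(θ - (7/11))) is 7/11, not 3/2.
So the germ continues analytically to 3/2.

The point is a regular point.


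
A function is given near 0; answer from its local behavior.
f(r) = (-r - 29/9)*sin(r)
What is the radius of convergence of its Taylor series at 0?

The radius of convergence is infinite.

The factor sin(r) is entire and contributes no finite singular point.
The polynomial part has no poles.
No finite singular points: the Taylor series at 0 converges everywhere.


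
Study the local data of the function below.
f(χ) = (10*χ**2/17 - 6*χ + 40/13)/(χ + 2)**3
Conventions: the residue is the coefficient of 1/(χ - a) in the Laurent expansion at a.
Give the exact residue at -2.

At the order-3 pole -2 set g(χ) = (χ - (-2))^3*f(χ) = 10*χ**2/17 - 6*χ + 40/13.
Order-3 pole: residue = g''(a)/2; g''(-2) = 20/17, so the residue is 10/17.

The residue is 10/17.


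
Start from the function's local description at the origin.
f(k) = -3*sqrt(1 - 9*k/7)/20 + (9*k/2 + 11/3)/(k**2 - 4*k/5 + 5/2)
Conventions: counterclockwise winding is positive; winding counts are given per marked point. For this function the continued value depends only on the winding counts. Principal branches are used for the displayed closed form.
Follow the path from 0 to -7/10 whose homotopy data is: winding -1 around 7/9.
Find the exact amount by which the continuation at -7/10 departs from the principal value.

Continued minus principal equals (3/100)*sqrt(190).

The rational part is single-valued and drops out of the difference; each branch term changes only by its own monodromy.
(-3/20)*sqrt(1 - k/(7/9)): winding -1 is odd, the square root flips sign, contributing -2*(-3/20)*sqrt(1 - (-7/10)/(7/9)) = -2*(-3/20)*sqrt(19/10) = (3/100)*sqrt(190).
Summing the contributions at k = -7/10 gives (3/100)*sqrt(190).


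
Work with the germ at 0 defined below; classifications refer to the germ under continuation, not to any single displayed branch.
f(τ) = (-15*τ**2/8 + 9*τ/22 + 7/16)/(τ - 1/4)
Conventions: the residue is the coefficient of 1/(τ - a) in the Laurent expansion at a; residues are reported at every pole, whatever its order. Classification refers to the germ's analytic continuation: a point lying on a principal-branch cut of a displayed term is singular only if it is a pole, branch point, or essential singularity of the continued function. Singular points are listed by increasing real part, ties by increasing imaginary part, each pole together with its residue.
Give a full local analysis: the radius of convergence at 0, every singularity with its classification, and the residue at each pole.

Radius of convergence at 0: 1/4.
At 1/4: a pole of order 1; residue 595/1408.

Denominator factor (τ - 1/4): pole of order 1 at 1/4, modulus 1/4.
The radius of convergence is the smallest modulus among the singular points: 1/4.
At the order-1 pole 1/4 set g(τ) = (τ - (1/4))*f(τ) = -15*τ**2/8 + 9*τ/22 + 7/16.
Simple pole: residue = g(a) at a = 1/4, which is 595/1408.


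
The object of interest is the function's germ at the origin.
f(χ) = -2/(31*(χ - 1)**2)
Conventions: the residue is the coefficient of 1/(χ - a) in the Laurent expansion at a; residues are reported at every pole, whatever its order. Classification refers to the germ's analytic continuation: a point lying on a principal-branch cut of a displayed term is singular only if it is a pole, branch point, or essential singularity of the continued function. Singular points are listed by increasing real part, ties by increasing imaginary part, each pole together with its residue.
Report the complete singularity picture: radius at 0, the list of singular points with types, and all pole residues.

Denominator factor (χ - 1)^2: pole of order 2 at 1, modulus 1.
The radius of convergence is the smallest modulus among the singular points: 1.
At the order-2 pole 1 set g(χ) = (χ - (1))^2*f(χ) = -2/31.
Order-2 pole: residue = g'(a); g'(1) = 0, so the residue is 0.

Radius of convergence at 0: 1.
At 1: a pole of order 2; residue 0.


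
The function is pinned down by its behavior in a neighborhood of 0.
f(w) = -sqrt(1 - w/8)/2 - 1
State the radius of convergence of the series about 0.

The radius of convergence is 8.

Branch term (-1/2)*sqrt(1 - w/(8)): its argument vanishes at w = 8, a square-root branch point, modulus 8.
The radius of convergence is the smallest modulus among the singular points: 8.


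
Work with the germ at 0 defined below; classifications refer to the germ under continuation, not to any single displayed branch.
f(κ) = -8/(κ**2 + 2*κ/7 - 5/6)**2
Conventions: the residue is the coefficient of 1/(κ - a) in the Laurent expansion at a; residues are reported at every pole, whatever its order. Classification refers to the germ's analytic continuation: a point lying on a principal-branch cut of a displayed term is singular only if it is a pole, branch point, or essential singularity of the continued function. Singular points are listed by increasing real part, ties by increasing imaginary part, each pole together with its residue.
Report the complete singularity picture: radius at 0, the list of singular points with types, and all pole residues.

Denominator factor (κ**2 + 2*κ/7 - 5/6)^2: discriminant 502/147, real irrational roots -1/7 + (1/42)*sqrt(1506) and -1/7 - (1/42)*sqrt(1506); poles of order 2, moduli -1/7 + (1/42)*sqrt(1506) and 1/7 + (1/42)*sqrt(1506).
The radius of convergence is the smallest modulus among the singular points: -1/7 + (1/42)*sqrt(1506).
The factor κ**2 + 2*κ/7 - 5/6 splits as (κ - a)(κ - a') with a = -1/7 - (1/42)*sqrt(1506), a' = -1/7 + (1/42)*sqrt(1506). At the order-2 pole a set g(κ) = (κ - a)^2*f(κ) = [-8] / (κ - a')^2.
Order-2 pole: residue = g'(a); g'(-1/7 - (1/42)*sqrt(1506)) = -(4116/63001)*sqrt(1506), so the residue is -(4116/63001)*sqrt(1506).
The factor κ**2 + 2*κ/7 - 5/6 splits as (κ - a)(κ - a') with a = -1/7 + (1/42)*sqrt(1506), a' = -1/7 - (1/42)*sqrt(1506). At the order-2 pole a set g(κ) = (κ - a)^2*f(κ) = [-8] / (κ - a')^2.
Order-2 pole: residue = g'(a); g'(-1/7 + (1/42)*sqrt(1506)) = (4116/63001)*sqrt(1506), so the residue is (4116/63001)*sqrt(1506).
List the singular points by increasing real part (a conjugate pair: the negative imaginary part first).

Radius of convergence at 0: -1/7 + (1/42)*sqrt(1506).
At -1/7 - (1/42)*sqrt(1506): a pole of order 2; residue -(4116/63001)*sqrt(1506).
At -1/7 + (1/42)*sqrt(1506): a pole of order 2; residue (4116/63001)*sqrt(1506).


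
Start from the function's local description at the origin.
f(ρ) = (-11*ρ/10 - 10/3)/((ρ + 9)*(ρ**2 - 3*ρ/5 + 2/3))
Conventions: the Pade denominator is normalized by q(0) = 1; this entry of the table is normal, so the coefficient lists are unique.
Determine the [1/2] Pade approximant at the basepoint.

Taylor coefficients needed (expand at 0): a_0 = -5/9, a_1 = -1007/1620, a_2 = 41903/145800, a_3 = 15609493/13122000.
Write the denominator as Q(ρ) = 1 + q1*ρ + q2*ρ^2. Requiring Q*f - P = O(ρ^4) with deg P <= 1 kills the coefficients of ρ^2..ρ^3 in Q*f:
  ρ^2: a_2 + q1*a_1 + q2*a_0 = 0, i.e. 41903/145800 + (-1007/1620)*q1 + (-5/9)*q2 = 0.
  ρ^3: a_3 + q1*a_2 + q2*a_1 = 0, i.e. 15609493/13122000 + (41903/145800)*q1 + (-1007/1620)*q2 = 0.
Solving this linear system: q1 = -4218467/4776930, q2 = 3595601/2388465.
The numerator is Q*f truncated at degree 1: P0 = a_0 = -5/9; P1 = a_1 + q1*a_0 = -1251541/9553860.

The Pade approximant has numerator coefficients [-5/9, -1251541/9553860]; denominator coefficients [1, -4218467/4776930, 3595601/2388465].


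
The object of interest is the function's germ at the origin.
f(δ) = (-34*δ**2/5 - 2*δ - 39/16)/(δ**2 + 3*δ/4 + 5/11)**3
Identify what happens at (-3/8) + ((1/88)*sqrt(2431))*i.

The point is a pole of order 3.

The denominator factor δ**2 + 3*δ/4 + 5/11 vanishes at (-3/8) + ((1/88)*sqrt(2431))*i and appears to the power 3; the numerator there equals (-28/55) + ((31/880)*sqrt(2431))*i, nonzero, and no other factor vanishes.
Hence a pole whose order is the multiplicity, 3.


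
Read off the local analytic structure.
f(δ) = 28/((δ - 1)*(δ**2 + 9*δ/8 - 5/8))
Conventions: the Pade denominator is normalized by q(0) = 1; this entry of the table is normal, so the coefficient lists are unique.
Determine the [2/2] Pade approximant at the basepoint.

Taylor coefficients needed (expand at 0): a_0 = 224/5, a_1 = 3136/25, a_2 = 42784/125, a_3 = 538496/625, a_4 = 6697824/3125.
Write the denominator as Q(δ) = 1 + q1*δ + q2*δ^2. Requiring Q*f - P = O(δ^5) with deg P <= 2 kills the coefficients of δ^3..δ^4 in Q*f:
  δ^3: a_3 + q1*a_2 + q2*a_1 = 0, i.e. 538496/625 + (42784/125)*q1 + (3136/25)*q2 = 0.
  δ^4: a_4 + q1*a_3 + q2*a_2 = 0, i.e. 6697824/3125 + (538496/625)*q1 + (42784/125)*q2 = 0.
Solving this linear system: q1 = -1622/565, q2 = 109/113.
The numerator is Q*f truncated at degree 2: P0 = a_0 = 224/5; P1 = a_1 + q1*a_0 = -1792/565; P2 = a_2 + q1*a_1 + q2*a_0 = 14336/565.

The Pade approximant has numerator coefficients [224/5, -1792/565, 14336/565]; denominator coefficients [1, -1622/565, 109/113].


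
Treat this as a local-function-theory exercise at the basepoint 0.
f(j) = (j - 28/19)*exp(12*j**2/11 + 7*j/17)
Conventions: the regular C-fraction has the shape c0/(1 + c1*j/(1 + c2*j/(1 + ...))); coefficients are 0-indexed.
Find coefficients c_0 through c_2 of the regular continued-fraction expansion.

The regular C-fraction coefficients are [-28/19, 127/476, 2056393/664972].

Taylor coefficients (expand at 0): a_0 = -28/19, a_1 = 127/323, a_2 = -79779/60401.
c0 = a_0 = -28/19. Peel one level at a time: if S = 1 + c*j/S' with S'(0) = 1, then c is the j-coefficient of S and S' = c*j/(S - 1).
S_1 = c0/f = 1 + (127/476)*j + (-2056393/2492336)*j^2 + ...; c1 = 127/476.
S_2 = c1*j/(S_1 - 1) = 1 + (2056393/664972)*j + ...; c2 = 2056393/664972.


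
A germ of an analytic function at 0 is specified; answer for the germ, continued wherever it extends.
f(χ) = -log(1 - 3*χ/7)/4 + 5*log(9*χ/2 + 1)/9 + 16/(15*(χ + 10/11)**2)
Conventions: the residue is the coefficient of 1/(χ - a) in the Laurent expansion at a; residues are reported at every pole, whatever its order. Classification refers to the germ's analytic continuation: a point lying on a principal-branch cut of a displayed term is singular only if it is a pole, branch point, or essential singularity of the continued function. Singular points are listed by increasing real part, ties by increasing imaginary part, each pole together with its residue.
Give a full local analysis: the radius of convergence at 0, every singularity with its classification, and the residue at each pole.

Radius of convergence at 0: 2/9.
At -10/11: a pole of order 2; residue 0.
At -2/9: a logarithmic branch point.
At 7/3: a logarithmic branch point.

Denominator factor (χ + 10/11)^2: pole of order 2 at -10/11, modulus 10/11.
Branch term (-1/4)*log(1 - χ/(7/3)): its argument vanishes at χ = 7/3, a logarithmic branch point, modulus 7/3.
Branch term (5/9)*log(1 - χ/(-2/9)): its argument vanishes at χ = -2/9, a logarithmic branch point, modulus 2/9.
The radius of convergence is the smallest modulus among the singular points: 2/9.
The branch terms are analytic at -10/11 and contribute nothing to the residue; only the rational part matters.
At the order-2 pole -10/11 set g(χ) = (χ - (-10/11))^2*(rational part) = 16/15.
Order-2 pole: residue = g'(a); g'(-10/11) = 0, so the residue is 0.
List the singular points by increasing real part (a conjugate pair: the negative imaginary part first).


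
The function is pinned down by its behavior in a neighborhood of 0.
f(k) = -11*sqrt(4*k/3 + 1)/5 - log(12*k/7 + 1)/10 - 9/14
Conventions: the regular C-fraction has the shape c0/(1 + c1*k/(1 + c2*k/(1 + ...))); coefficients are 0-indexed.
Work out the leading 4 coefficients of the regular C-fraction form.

Taylor coefficients (expand at 0): a_0 = -199/70, a_1 = -172/105, a_2 = 1402/2205, a_3 = -22868/46305.
c0 = a_0 = -199/70. Peel one level at a time: if S = 1 + c*k/S' with S'(0) = 1, then c is the k-coefficient of S and S' = c*k/(S - 1).
S_1 = c0/f = 1 + (-344/597)*k + (462116/831621)*k^2 + ...; c1 = -344/597.
S_2 = c1*k/(S_1 - 1) = 1 + (115529/119798)*k + (-491923/3261636)*k^2 + ...; c2 = 115529/119798.
S_3 = c2*k/(S_2 - 1) = 1 + (97892677/625936122)*k + ...; c3 = 97892677/625936122.

The regular C-fraction coefficients are [-199/70, -344/597, 115529/119798, 97892677/625936122].


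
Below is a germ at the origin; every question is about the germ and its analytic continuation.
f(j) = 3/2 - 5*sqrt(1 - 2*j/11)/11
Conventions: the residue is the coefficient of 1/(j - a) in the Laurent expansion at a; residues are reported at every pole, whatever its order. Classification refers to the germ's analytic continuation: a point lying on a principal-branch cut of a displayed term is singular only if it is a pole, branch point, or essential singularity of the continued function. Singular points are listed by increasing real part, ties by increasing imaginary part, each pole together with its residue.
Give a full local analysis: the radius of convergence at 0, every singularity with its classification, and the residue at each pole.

Branch term (-5/11)*sqrt(1 - j/(11/2)): its argument vanishes at j = 11/2, a square-root branch point, modulus 11/2.
The radius of convergence is the smallest modulus among the singular points: 11/2.

Radius of convergence at 0: 11/2.
At 11/2: an algebraic (square-root) branch point.


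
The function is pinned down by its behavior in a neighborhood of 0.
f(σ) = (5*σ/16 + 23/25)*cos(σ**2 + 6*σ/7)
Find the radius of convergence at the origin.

The factor cos(σ**2 + 6*σ/7) is entire and contributes no finite singular point.
The polynomial part has no poles.
No finite singular points: the Taylor series at 0 converges everywhere.

The radius of convergence is infinite.


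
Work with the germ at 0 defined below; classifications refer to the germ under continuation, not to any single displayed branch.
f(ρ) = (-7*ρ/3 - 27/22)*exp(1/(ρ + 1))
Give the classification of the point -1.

The exponent 1/(ρ - (-1)) has a pole at -1, so exp(1/(ρ - (-1))) takes every nonzero value near it: an essential singularity (not a pole of any order).

The point is an essential singularity.


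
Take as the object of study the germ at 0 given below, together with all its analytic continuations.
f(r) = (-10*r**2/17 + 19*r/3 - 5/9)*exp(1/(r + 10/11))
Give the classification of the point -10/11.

The exponent 1/(r - (-10/11)) has a pole at -10/11, so exp(1/(r - (-10/11))) takes every nonzero value near it: an essential singularity (not a pole of any order).

The point is an essential singularity.


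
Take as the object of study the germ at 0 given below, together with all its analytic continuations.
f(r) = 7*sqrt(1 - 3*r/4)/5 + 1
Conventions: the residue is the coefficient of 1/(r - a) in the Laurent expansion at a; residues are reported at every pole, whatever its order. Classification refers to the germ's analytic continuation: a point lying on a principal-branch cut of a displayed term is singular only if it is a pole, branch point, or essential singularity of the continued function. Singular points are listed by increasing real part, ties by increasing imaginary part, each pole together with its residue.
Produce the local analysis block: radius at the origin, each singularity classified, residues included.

Branch term (7/5)*sqrt(1 - r/(4/3)): its argument vanishes at r = 4/3, a square-root branch point, modulus 4/3.
The radius of convergence is the smallest modulus among the singular points: 4/3.

Radius of convergence at 0: 4/3.
At 4/3: an algebraic (square-root) branch point.


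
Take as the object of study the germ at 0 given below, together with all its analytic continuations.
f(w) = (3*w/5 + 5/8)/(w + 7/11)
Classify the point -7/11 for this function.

The point is a pole of order 1.

The denominator factor w + 7/11 vanishes at -7/11 and appears to the power 1; the numerator there equals 107/440, nonzero, and no other factor vanishes.
Hence a pole whose order is the multiplicity, 1.


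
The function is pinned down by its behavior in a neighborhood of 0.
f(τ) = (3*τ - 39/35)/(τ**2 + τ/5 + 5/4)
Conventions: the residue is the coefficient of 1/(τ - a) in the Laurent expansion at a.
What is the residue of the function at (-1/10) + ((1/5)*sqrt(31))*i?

The factor τ**2 + τ/5 + 5/4 splits as (τ - a)(τ - a') with a = (-1/10) + ((1/5)*sqrt(31))*i, a' = (-1/10) - ((1/5)*sqrt(31))*i. At the order-1 pole a set g(τ) = (τ - a)*f(τ) = [3*τ - 39/35] / (τ - a').
Simple pole: residue = g(a) at a = (-1/10) + ((1/5)*sqrt(31))*i, which is (3/2) + ((99/868)*sqrt(31))*i.

The residue is (3/2) + ((99/868)*sqrt(31))*i.


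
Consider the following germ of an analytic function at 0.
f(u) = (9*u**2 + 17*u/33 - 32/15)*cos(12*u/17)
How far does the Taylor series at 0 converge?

The factor cos(12*u/17) is entire and contributes no finite singular point.
The polynomial part has no poles.
No finite singular points: the Taylor series at 0 converges everywhere.

The radius of convergence is infinite.


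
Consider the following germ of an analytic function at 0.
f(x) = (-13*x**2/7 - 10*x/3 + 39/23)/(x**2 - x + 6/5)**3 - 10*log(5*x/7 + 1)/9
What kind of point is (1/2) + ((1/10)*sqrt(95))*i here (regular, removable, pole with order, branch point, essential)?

The point is a pole of order 3.

The denominator factor x**2 - x + 6/5 vanishes at (1/2) + ((1/10)*sqrt(95))*i and appears to the power 3; the numerator there equals (917/690) - ((109/210)*sqrt(95))*i, nonzero, and no other factor vanishes.
The branch terms are analytic at this point.
Hence a pole whose order is the multiplicity, 3.


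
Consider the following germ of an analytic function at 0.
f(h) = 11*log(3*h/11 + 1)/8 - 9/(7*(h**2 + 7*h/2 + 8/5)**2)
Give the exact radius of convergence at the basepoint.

Denominator factor (h**2 + 7*h/2 + 8/5)^2: discriminant 117/20, real irrational roots -7/4 + (3/20)*sqrt(65) and -7/4 - (3/20)*sqrt(65); poles of order 2, moduli 7/4 - (3/20)*sqrt(65) and 7/4 + (3/20)*sqrt(65).
Branch term (11/8)*log(1 - h/(-11/3)): its argument vanishes at h = -11/3, a logarithmic branch point, modulus 11/3.
The radius of convergence is the smallest modulus among the singular points: 7/4 - (3/20)*sqrt(65).

The radius of convergence is 7/4 - (3/20)*sqrt(65).


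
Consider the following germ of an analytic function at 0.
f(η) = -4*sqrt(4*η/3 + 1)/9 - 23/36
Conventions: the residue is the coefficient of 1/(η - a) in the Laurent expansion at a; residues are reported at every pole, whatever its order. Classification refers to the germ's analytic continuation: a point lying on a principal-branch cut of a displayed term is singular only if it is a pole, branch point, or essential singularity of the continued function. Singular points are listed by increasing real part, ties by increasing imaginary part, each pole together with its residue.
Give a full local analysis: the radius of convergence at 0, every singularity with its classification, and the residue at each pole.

Radius of convergence at 0: 3/4.
At -3/4: an algebraic (square-root) branch point.

Branch term (-4/9)*sqrt(1 - η/(-3/4)): its argument vanishes at η = -3/4, a square-root branch point, modulus 3/4.
The radius of convergence is the smallest modulus among the singular points: 3/4.


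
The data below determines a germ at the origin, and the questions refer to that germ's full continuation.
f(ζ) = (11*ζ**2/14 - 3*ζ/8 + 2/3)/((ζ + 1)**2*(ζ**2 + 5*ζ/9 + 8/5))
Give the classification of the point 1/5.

Denominator factors: ζ**2 + 5*ζ/9 + 8/5 = 394/225 at ζ = 1/5; ζ + 1 = 6/5 at ζ = 1/5 — none vanishes.
So the germ continues analytically to 1/5.

The point is a regular point.


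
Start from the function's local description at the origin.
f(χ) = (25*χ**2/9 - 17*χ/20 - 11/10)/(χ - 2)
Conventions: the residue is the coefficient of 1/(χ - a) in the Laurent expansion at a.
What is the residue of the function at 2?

At the order-1 pole 2 set g(χ) = (χ - (2))*f(χ) = 25*χ**2/9 - 17*χ/20 - 11/10.
Simple pole: residue = g(a) at a = 2, which is 374/45.

The residue is 374/45.


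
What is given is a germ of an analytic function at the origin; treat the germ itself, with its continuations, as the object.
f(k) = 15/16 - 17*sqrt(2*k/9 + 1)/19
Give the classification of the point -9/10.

There is no denominator, hence no pole anywhere.
Branch term sqrt(1 - k/(-9/2)): argument at -9/10 is 4/5, nonzero, so -9/10 is not its branch point (a point on a principal cut is still regular for the continued germ).
So the germ continues analytically to -9/10.

The point is a regular point.


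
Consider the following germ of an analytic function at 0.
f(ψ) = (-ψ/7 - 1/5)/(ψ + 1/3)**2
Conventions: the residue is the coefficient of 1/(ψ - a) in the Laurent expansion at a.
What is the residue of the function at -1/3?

The residue is -1/7.

At the order-2 pole -1/3 set g(ψ) = (ψ - (-1/3))^2*f(ψ) = -ψ/7 - 1/5.
Order-2 pole: residue = g'(a); g'(-1/3) = -1/7, so the residue is -1/7.


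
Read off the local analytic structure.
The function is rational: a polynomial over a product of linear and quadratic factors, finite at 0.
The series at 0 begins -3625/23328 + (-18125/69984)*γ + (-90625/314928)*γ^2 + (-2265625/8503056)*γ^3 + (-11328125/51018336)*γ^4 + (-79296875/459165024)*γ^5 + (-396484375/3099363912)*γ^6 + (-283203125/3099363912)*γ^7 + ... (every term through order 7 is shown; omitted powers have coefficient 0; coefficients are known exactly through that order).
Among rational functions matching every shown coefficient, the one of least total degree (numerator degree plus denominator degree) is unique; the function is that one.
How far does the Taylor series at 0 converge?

No rational of total degree below 3 reproduces all 8 coefficients; solving the [0/3] Pade equations on them gives f(γ) = 29/(32*(γ - 9/5)**3), whose expansion matches every shown term.
Denominator factor (γ - 9/5)^3: pole of order 3 at 9/5, modulus 9/5.
The radius of convergence is the smallest modulus among the singular points: 9/5.

The radius of convergence is 9/5.


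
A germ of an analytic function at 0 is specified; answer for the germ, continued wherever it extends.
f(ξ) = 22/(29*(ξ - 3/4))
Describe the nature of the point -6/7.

Denominator factors: ξ - 3/4 = -45/28 at ξ = -6/7 — none vanishes.
So the germ continues analytically to -6/7.

The point is a regular point.


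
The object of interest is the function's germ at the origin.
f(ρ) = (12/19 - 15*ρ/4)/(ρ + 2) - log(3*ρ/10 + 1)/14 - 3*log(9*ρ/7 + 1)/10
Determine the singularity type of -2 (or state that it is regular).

The denominator factor ρ + 2 vanishes at -2 and appears to the power 1; the numerator there equals 309/38, nonzero, and no other factor vanishes.
The branch terms are analytic at this point.
Hence a pole whose order is the multiplicity, 1.

The point is a pole of order 1.


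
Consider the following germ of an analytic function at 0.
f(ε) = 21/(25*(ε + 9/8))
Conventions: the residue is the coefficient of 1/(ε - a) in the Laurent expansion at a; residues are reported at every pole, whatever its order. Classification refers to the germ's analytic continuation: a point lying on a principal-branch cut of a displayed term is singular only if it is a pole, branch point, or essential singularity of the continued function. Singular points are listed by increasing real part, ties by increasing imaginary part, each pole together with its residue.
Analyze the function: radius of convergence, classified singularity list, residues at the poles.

Radius of convergence at 0: 9/8.
At -9/8: a pole of order 1; residue 21/25.

Denominator factor (ε + 9/8): pole of order 1 at -9/8, modulus 9/8.
The radius of convergence is the smallest modulus among the singular points: 9/8.
At the order-1 pole -9/8 set g(ε) = (ε - (-9/8))*f(ε) = 21/25.
Simple pole: residue = g(a) at a = -9/8, which is 21/25.


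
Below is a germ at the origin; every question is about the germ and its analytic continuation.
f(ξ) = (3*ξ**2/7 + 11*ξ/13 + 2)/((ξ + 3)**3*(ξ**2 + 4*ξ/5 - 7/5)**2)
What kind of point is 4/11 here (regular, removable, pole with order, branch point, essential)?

The point is a regular point.

Denominator factors: ξ**2 + 4*ξ/5 - 7/5 = -591/605 at ξ = 4/11; ξ + 3 = 37/11 at ξ = 4/11 — none vanishes.
So the germ continues analytically to 4/11.


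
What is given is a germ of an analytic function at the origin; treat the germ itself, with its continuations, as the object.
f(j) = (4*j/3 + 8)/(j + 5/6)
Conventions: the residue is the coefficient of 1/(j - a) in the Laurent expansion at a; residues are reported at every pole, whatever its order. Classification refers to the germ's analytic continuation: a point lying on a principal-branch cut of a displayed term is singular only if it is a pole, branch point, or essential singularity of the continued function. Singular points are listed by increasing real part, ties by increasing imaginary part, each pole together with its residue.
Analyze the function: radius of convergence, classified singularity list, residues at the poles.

Denominator factor (j + 5/6): pole of order 1 at -5/6, modulus 5/6.
The radius of convergence is the smallest modulus among the singular points: 5/6.
At the order-1 pole -5/6 set g(j) = (j - (-5/6))*f(j) = 4*j/3 + 8.
Simple pole: residue = g(a) at a = -5/6, which is 62/9.

Radius of convergence at 0: 5/6.
At -5/6: a pole of order 1; residue 62/9.


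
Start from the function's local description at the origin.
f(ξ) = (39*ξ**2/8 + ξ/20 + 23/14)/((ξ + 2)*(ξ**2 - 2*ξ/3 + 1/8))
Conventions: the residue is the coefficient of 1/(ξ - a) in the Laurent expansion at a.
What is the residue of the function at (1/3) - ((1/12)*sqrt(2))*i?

The residue is (37407/73360) + ((14469/5240)*sqrt(2))*i.


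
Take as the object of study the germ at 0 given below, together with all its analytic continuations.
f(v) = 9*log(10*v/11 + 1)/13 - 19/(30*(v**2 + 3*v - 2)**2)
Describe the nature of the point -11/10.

The point is a logarithmic branch point.

The term (9/13)*log(1 - v/(-11/10)) has argument 1 - -11/10/(-11/10) = 0 at -11/10: a logarithmic (infinitely-sheeted) branch point; the remaining terms are analytic or single-valued there.


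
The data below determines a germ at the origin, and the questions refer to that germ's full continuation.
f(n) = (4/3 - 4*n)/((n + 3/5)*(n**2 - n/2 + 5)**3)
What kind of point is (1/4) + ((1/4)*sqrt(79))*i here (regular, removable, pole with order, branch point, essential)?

The denominator factor n**2 - n/2 + 5 vanishes at (1/4) + ((1/4)*sqrt(79))*i and appears to the power 3; the numerator there equals (1/3) - (sqrt(79))*i, nonzero, and no other factor vanishes.
Hence a pole whose order is the multiplicity, 3.

The point is a pole of order 3.


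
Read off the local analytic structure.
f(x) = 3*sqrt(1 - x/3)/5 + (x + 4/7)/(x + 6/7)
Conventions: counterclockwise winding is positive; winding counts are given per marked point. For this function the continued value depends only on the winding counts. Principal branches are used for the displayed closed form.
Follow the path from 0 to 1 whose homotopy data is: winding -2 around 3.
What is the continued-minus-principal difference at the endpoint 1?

Continued minus principal equals 0.

The rational part is single-valued and drops out of the difference; each branch term changes only by its own monodromy.
(3/5)*sqrt(1 - x/(3)): winding -2 is even, the square root returns to the same sheet, contribution 0.
Summing the contributions at x = 1 gives 0.


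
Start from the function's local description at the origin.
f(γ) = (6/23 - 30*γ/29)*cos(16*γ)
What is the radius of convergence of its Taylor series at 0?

The factor cos(16*γ) is entire and contributes no finite singular point.
The polynomial part has no poles.
No finite singular points: the Taylor series at 0 converges everywhere.

The radius of convergence is infinite.


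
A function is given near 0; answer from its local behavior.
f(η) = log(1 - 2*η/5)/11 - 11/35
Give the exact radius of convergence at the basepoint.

Branch term (1/11)*log(1 - η/(5/2)): its argument vanishes at η = 5/2, a logarithmic branch point, modulus 5/2.
The radius of convergence is the smallest modulus among the singular points: 5/2.

The radius of convergence is 5/2.


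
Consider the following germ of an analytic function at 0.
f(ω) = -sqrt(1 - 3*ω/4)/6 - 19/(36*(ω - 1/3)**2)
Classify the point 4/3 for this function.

The term (-1/6)*sqrt(1 - ω/(4/3)) has argument 1 - 4/3/(4/3) = 0 at 4/3: a square-root (algebraic, two-sheeted) branch point; the remaining terms are analytic or single-valued there.

The point is an algebraic (square-root) branch point.


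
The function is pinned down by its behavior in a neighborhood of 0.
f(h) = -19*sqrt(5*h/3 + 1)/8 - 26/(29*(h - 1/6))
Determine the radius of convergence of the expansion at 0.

The radius of convergence is 1/6.

Denominator factor (h - 1/6): pole of order 1 at 1/6, modulus 1/6.
Branch term (-19/8)*sqrt(1 - h/(-3/5)): its argument vanishes at h = -3/5, a square-root branch point, modulus 3/5.
The radius of convergence is the smallest modulus among the singular points: 1/6.


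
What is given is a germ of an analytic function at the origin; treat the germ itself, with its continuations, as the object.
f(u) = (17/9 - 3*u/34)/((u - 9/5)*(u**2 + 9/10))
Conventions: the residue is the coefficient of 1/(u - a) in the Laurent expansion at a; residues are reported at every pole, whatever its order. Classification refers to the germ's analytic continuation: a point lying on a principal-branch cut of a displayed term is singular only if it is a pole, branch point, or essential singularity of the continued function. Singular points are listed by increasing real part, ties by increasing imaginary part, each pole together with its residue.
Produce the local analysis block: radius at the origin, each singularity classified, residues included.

Denominator factor (u**2 + 9/10): discriminant -18/5, complex-conjugate roots ((3/10)*sqrt(10))*i and -((3/10)*sqrt(10))*i; poles of order 1, moduli (3/10)*sqrt(10) and (3/10)*sqrt(10).
Denominator factor (u - 9/5): pole of order 1 at 9/5, modulus 9/5.
The radius of convergence is the smallest modulus among the singular points: (3/10)*sqrt(10).
The factor u**2 + 9/10 splits as (u - a)(u - a') with a = -((3/10)*sqrt(10))*i, a' = ((3/10)*sqrt(10))*i. At the order-1 pole a set g(u) = (u - a)*f(u) = [(17/9 - 3*u/34)/(u - 9/5)] / (u - a').
Simple pole: residue = g(a) at a = -((3/10)*sqrt(10))*i, which is (-13235/63342) - ((5915/42228)*sqrt(10))*i.
The factor u**2 + 9/10 splits as (u - a)(u - a') with a = ((3/10)*sqrt(10))*i, a' = -((3/10)*sqrt(10))*i. At the order-1 pole a set g(u) = (u - a)*f(u) = [(17/9 - 3*u/34)/(u - 9/5)] / (u - a').
Simple pole: residue = g(a) at a = ((3/10)*sqrt(10))*i, which is (-13235/63342) + ((5915/42228)*sqrt(10))*i.
At the order-1 pole 9/5 set g(u) = (u - (9/5))*f(u) = (17/9 - 3*u/34)/(u**2 + 9/10).
Simple pole: residue = g(a) at a = 9/5, which is 13235/31671.
List the singular points by increasing real part (a conjugate pair: the negative imaginary part first).

Radius of convergence at 0: (3/10)*sqrt(10).
At -((3/10)*sqrt(10))*i: a pole of order 1; residue (-13235/63342) - ((5915/42228)*sqrt(10))*i.
At ((3/10)*sqrt(10))*i: a pole of order 1; residue (-13235/63342) + ((5915/42228)*sqrt(10))*i.
At 9/5: a pole of order 1; residue 13235/31671.


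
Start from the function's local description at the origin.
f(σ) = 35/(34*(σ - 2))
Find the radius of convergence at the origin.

The radius of convergence is 2.

Denominator factor (σ - 2): pole of order 1 at 2, modulus 2.
The radius of convergence is the smallest modulus among the singular points: 2.


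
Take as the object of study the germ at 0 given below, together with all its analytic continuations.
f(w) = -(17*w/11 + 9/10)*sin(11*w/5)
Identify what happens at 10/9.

The point is a regular point.

There is no denominator, hence no pole anywhere.
The factor -sin(11*w/5) is entire.
So the germ continues analytically to 10/9.


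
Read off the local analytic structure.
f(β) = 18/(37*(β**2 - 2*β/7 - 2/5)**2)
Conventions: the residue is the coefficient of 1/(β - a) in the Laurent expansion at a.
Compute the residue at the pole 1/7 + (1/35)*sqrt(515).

The residue is -(15435/785066)*sqrt(515).

The factor β**2 - 2*β/7 - 2/5 splits as (β - a)(β - a') with a = 1/7 + (1/35)*sqrt(515), a' = 1/7 - (1/35)*sqrt(515). At the order-2 pole a set g(β) = (β - a)^2*f(β) = [18/37] / (β - a')^2.
Order-2 pole: residue = g'(a); g'(1/7 + (1/35)*sqrt(515)) = -(15435/785066)*sqrt(515), so the residue is -(15435/785066)*sqrt(515).
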